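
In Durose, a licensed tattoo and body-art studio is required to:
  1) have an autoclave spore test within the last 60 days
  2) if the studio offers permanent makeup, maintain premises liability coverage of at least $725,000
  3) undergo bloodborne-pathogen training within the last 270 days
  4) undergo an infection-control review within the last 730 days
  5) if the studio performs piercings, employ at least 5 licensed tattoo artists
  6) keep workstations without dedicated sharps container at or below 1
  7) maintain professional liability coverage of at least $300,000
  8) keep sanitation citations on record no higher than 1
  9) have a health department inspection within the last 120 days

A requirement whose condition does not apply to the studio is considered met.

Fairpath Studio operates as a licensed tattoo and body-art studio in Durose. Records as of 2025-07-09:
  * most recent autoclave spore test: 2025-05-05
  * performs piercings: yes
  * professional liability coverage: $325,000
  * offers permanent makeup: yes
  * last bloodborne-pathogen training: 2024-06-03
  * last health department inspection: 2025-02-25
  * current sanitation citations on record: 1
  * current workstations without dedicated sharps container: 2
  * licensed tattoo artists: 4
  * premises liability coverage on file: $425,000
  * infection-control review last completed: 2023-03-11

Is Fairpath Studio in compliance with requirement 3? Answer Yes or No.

No

3. bloodborne-pathogen training 401 days ago vs limit 270 → not met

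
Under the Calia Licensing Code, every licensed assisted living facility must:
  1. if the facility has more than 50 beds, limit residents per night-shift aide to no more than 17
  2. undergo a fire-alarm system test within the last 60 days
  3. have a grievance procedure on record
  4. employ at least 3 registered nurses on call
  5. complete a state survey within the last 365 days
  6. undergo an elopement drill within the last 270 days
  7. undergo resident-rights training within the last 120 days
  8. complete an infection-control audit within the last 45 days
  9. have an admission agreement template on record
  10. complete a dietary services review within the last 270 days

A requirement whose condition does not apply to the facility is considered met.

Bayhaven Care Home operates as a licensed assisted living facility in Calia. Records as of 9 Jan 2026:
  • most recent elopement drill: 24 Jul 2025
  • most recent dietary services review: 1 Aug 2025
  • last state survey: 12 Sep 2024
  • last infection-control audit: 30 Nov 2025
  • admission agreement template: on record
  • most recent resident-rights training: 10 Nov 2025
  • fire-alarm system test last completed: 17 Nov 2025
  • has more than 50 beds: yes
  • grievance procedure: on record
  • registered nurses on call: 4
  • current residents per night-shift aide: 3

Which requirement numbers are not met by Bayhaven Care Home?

1. condition 'has more than 50 beds' holds; residents per night-shift aide 3 ≤ 17 → met
2. fire-alarm system test 53 days ago vs limit 60 → met
3. grievance procedure present → met
4. registered nurses on call 4 ≥ 3 → met
5. state survey 484 days ago vs limit 365 → not met
6. elopement drill 169 days ago vs limit 270 → met
7. resident-rights training 60 days ago vs limit 120 → met
8. infection-control audit 40 days ago vs limit 45 → met
9. admission agreement template present → met
10. dietary services review 161 days ago vs limit 270 → met
Not met: 5

5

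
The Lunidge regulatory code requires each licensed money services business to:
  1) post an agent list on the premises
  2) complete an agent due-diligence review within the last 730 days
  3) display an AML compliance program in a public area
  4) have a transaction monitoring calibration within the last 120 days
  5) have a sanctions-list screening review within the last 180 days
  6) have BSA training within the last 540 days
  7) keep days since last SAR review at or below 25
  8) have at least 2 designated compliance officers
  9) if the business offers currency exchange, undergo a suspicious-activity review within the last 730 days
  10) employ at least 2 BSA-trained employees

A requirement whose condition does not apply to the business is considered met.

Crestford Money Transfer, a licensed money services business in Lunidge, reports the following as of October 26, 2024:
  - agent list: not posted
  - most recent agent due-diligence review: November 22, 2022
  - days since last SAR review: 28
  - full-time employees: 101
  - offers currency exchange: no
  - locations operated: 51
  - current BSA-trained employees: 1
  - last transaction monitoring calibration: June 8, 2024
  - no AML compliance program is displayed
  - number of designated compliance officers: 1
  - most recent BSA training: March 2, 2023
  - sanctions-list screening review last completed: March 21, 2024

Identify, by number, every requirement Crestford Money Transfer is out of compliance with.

1. agent list absent → not met
2. agent due-diligence review 704 days ago vs limit 730 → met
3. AML compliance program absent → not met
4. transaction monitoring calibration 140 days ago vs limit 120 → not met
5. sanctions-list screening review 219 days ago vs limit 180 → not met
6. BSA training 604 days ago vs limit 540 → not met
7. days since last SAR review 28 > 25 → not met
8. designated compliance officers 1 < 2 → not met
9. condition 'offers currency exchange' does not hold → requirement n/a → met
10. BSA-trained employees 1 < 2 → not met
Not met: 1, 3, 4, 5, 6, 7, 8, 10

1, 3, 4, 5, 6, 7, 8, 10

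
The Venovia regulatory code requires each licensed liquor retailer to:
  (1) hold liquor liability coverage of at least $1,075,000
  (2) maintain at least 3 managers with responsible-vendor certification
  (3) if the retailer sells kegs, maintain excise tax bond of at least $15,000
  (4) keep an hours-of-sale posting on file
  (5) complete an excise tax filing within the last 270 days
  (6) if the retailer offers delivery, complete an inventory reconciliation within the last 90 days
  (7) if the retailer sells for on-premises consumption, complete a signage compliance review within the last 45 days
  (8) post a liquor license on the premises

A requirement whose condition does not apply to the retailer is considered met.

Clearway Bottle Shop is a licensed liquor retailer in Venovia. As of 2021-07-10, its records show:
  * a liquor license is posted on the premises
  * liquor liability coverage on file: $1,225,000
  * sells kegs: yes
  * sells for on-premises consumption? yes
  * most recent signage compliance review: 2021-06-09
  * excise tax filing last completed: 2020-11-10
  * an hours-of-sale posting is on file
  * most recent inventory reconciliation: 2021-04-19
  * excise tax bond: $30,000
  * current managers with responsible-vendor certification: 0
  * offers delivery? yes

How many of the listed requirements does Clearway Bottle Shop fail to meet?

1

1. liquor liability coverage $1,225,000 ≥ $1,075,000 → met
2. managers with responsible-vendor certification 0 < 3 → not met
3. condition 'sells kegs' holds; excise tax bond $30,000 ≥ $15,000 → met
4. hours-of-sale posting present → met
5. excise tax filing 242 days ago vs limit 270 → met
6. condition 'offers delivery' holds; inventory reconciliation 82 days ago vs limit 90 → met
7. condition 'sells for on-premises consumption' holds; signage compliance review 31 days ago vs limit 45 → met
8. liquor license present → met
Not met: 1 of 8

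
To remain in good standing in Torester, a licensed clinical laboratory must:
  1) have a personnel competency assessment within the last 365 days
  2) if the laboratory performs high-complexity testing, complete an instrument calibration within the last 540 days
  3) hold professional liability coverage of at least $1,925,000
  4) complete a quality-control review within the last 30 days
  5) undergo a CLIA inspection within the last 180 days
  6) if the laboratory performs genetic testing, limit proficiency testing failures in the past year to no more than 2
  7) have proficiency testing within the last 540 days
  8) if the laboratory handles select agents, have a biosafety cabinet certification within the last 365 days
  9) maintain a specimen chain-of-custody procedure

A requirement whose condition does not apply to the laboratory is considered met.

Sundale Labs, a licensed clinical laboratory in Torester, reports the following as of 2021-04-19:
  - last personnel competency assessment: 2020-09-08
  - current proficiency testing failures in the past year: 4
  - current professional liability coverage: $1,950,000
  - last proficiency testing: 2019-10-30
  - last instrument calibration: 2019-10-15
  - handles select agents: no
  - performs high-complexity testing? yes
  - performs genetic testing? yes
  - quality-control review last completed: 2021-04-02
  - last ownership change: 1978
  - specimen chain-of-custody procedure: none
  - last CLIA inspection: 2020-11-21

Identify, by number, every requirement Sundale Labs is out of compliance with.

2, 6, 9

1. personnel competency assessment 223 days ago vs limit 365 → met
2. condition 'performs high-complexity testing' holds; instrument calibration 552 days ago vs limit 540 → not met
3. professional liability coverage $1,950,000 ≥ $1,925,000 → met
4. quality-control review 17 days ago vs limit 30 → met
5. CLIA inspection 149 days ago vs limit 180 → met
6. condition 'performs genetic testing' holds; proficiency testing failures in the past year 4 > 2 → not met
7. proficiency testing 537 days ago vs limit 540 → met
8. condition 'handles select agents' does not hold → requirement n/a → met
9. specimen chain-of-custody procedure absent → not met
Not met: 2, 6, 9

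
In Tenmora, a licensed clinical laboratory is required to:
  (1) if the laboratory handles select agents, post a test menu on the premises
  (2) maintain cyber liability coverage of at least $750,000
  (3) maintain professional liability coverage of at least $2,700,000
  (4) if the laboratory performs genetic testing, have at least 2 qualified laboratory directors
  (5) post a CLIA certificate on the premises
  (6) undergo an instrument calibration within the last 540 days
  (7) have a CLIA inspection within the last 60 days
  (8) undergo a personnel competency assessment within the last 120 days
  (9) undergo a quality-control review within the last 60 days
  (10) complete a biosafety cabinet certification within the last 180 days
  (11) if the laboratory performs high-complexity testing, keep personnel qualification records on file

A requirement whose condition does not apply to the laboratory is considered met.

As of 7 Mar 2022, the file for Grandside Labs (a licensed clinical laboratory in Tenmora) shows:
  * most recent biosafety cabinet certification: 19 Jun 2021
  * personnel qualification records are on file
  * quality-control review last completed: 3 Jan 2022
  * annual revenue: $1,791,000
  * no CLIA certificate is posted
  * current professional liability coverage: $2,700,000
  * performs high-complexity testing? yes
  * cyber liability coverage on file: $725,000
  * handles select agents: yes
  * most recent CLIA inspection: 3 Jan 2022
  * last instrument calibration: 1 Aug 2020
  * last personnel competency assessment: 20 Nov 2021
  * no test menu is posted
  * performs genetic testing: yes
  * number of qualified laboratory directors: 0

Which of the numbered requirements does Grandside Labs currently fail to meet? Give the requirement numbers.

1. condition 'handles select agents' holds; test menu absent → not met
2. cyber liability coverage $725,000 < $750,000 → not met
3. professional liability coverage $2,700,000 ≥ $2,700,000 → met
4. condition 'performs genetic testing' holds; qualified laboratory directors 0 < 2 → not met
5. CLIA certificate absent → not met
6. instrument calibration 583 days ago vs limit 540 → not met
7. CLIA inspection 63 days ago vs limit 60 → not met
8. personnel competency assessment 107 days ago vs limit 120 → met
9. quality-control review 63 days ago vs limit 60 → not met
10. biosafety cabinet certification 261 days ago vs limit 180 → not met
11. condition 'performs high-complexity testing' holds; personnel qualification records present → met
Not met: 1, 2, 4, 5, 6, 7, 9, 10

1, 2, 4, 5, 6, 7, 9, 10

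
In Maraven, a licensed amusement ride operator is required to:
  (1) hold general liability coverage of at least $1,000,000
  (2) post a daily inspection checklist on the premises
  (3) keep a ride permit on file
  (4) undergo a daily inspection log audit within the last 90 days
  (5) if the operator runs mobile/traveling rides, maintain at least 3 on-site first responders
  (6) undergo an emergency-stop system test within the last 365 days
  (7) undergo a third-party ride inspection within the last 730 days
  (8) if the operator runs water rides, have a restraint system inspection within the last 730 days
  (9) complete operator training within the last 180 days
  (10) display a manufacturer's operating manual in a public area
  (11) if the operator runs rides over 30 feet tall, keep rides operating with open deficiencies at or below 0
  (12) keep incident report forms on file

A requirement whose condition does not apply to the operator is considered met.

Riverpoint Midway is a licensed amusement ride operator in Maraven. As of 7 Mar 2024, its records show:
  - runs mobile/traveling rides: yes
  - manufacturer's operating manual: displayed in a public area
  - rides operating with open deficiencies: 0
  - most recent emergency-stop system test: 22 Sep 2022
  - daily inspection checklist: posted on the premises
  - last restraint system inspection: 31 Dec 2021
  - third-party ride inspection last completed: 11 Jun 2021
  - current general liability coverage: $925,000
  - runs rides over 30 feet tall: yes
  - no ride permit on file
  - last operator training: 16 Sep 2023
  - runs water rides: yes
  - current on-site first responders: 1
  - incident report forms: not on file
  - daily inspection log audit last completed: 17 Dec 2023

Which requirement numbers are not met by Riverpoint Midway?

1, 3, 5, 6, 7, 8, 12

1. general liability coverage $925,000 < $1,000,000 → not met
2. daily inspection checklist present → met
3. ride permit absent → not met
4. daily inspection log audit 81 days ago vs limit 90 → met
5. condition 'runs mobile/traveling rides' holds; on-site first responders 1 < 3 → not met
6. emergency-stop system test 532 days ago vs limit 365 → not met
7. third-party ride inspection 1000 days ago vs limit 730 → not met
8. condition 'runs water rides' holds; restraint system inspection 797 days ago vs limit 730 → not met
9. operator training 173 days ago vs limit 180 → met
10. manufacturer's operating manual present → met
11. condition 'runs rides over 30 feet tall' holds; rides operating with open deficiencies 0 ≤ 0 → met
12. incident report forms absent → not met
Not met: 1, 3, 5, 6, 7, 8, 12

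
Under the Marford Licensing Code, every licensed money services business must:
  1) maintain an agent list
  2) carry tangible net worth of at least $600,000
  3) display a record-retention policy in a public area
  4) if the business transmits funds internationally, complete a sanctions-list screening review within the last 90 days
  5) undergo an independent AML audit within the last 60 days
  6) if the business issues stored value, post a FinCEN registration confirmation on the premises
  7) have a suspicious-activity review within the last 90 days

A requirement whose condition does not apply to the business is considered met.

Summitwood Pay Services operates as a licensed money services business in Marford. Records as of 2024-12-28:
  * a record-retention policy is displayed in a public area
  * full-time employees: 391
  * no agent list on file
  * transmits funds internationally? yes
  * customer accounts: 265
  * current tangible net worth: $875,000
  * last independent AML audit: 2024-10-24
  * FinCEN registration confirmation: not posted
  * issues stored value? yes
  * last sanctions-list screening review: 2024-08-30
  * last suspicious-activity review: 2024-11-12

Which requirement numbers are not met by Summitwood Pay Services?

1. agent list absent → not met
2. tangible net worth $875,000 ≥ $600,000 → met
3. record-retention policy present → met
4. condition 'transmits funds internationally' holds; sanctions-list screening review 120 days ago vs limit 90 → not met
5. independent AML audit 65 days ago vs limit 60 → not met
6. condition 'issues stored value' holds; FinCEN registration confirmation absent → not met
7. suspicious-activity review 46 days ago vs limit 90 → met
Not met: 1, 4, 5, 6

1, 4, 5, 6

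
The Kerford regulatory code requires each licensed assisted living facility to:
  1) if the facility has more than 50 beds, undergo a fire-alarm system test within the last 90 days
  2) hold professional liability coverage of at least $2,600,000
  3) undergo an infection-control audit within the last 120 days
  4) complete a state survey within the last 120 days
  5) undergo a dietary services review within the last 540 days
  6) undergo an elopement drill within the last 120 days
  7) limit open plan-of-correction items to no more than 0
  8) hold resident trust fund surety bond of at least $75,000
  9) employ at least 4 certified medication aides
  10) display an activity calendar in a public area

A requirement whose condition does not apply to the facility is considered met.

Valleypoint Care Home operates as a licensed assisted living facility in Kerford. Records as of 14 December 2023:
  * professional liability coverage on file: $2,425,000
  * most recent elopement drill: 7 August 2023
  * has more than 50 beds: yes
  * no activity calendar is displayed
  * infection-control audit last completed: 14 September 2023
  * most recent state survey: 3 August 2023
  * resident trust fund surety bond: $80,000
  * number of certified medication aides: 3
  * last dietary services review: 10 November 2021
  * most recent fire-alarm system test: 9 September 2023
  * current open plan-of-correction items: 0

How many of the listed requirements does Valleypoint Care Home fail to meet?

1. condition 'has more than 50 beds' holds; fire-alarm system test 96 days ago vs limit 90 → not met
2. professional liability coverage $2,425,000 < $2,600,000 → not met
3. infection-control audit 91 days ago vs limit 120 → met
4. state survey 133 days ago vs limit 120 → not met
5. dietary services review 764 days ago vs limit 540 → not met
6. elopement drill 129 days ago vs limit 120 → not met
7. open plan-of-correction items 0 ≤ 0 → met
8. resident trust fund surety bond $80,000 ≥ $75,000 → met
9. certified medication aides 3 < 4 → not met
10. activity calendar absent → not met
Not met: 7 of 10

7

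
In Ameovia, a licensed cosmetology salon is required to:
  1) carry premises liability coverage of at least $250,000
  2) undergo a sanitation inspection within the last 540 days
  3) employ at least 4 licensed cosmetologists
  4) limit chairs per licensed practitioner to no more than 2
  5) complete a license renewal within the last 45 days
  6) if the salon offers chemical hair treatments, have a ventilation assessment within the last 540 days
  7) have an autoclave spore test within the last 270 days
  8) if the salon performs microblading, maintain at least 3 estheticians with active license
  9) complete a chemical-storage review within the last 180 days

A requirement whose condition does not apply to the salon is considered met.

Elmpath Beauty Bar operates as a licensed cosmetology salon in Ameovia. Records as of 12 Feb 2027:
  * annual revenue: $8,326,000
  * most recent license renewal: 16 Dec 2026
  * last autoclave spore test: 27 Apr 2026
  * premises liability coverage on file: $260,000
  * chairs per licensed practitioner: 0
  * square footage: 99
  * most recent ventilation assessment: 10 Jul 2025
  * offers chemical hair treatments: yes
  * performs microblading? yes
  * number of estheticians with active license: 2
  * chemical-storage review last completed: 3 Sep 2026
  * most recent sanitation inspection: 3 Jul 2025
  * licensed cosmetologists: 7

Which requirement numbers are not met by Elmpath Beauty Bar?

1. premises liability coverage $260,000 ≥ $250,000 → met
2. sanitation inspection 589 days ago vs limit 540 → not met
3. licensed cosmetologists 7 ≥ 4 → met
4. chairs per licensed practitioner 0 ≤ 2 → met
5. license renewal 58 days ago vs limit 45 → not met
6. condition 'offers chemical hair treatments' holds; ventilation assessment 582 days ago vs limit 540 → not met
7. autoclave spore test 291 days ago vs limit 270 → not met
8. condition 'performs microblading' holds; estheticians with active license 2 < 3 → not met
9. chemical-storage review 162 days ago vs limit 180 → met
Not met: 2, 5, 6, 7, 8

2, 5, 6, 7, 8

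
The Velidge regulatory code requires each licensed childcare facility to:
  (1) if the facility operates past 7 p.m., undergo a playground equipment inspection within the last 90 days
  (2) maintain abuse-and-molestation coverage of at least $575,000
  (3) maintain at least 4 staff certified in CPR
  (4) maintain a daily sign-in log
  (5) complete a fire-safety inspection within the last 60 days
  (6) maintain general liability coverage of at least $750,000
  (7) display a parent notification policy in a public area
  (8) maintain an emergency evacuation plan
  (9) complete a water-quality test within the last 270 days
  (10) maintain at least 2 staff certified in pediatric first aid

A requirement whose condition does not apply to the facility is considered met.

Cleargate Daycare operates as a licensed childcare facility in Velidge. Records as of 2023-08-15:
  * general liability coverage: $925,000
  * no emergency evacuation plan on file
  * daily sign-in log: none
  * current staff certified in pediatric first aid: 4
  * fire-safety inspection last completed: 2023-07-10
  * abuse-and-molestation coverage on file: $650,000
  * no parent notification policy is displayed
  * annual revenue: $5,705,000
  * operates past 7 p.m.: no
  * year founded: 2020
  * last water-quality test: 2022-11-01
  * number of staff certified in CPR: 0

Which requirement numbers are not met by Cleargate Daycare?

1. condition 'operates past 7 p.m.' does not hold → requirement n/a → met
2. abuse-and-molestation coverage $650,000 ≥ $575,000 → met
3. staff certified in CPR 0 < 4 → not met
4. daily sign-in log absent → not met
5. fire-safety inspection 36 days ago vs limit 60 → met
6. general liability coverage $925,000 ≥ $750,000 → met
7. parent notification policy absent → not met
8. emergency evacuation plan absent → not met
9. water-quality test 287 days ago vs limit 270 → not met
10. staff certified in pediatric first aid 4 ≥ 2 → met
Not met: 3, 4, 7, 8, 9

3, 4, 7, 8, 9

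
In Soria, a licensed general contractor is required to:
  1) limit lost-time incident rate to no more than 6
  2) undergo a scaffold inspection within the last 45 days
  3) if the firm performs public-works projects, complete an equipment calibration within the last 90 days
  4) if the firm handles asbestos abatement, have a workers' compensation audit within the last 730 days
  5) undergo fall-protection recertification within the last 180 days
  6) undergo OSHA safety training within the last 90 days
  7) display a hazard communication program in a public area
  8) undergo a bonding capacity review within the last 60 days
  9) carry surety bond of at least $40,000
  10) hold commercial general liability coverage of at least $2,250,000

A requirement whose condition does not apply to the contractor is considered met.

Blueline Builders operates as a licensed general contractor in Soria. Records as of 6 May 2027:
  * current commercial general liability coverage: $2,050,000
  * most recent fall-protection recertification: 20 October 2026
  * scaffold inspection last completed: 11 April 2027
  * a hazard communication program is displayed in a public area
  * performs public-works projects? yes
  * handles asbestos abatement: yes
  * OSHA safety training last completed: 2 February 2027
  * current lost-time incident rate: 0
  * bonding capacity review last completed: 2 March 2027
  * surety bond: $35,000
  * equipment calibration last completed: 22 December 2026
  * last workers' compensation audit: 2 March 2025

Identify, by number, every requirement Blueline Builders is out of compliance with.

1. lost-time incident rate 0 ≤ 6 → met
2. scaffold inspection 25 days ago vs limit 45 → met
3. condition 'performs public-works projects' holds; equipment calibration 135 days ago vs limit 90 → not met
4. condition 'handles asbestos abatement' holds; workers' compensation audit 795 days ago vs limit 730 → not met
5. fall-protection recertification 198 days ago vs limit 180 → not met
6. OSHA safety training 93 days ago vs limit 90 → not met
7. hazard communication program present → met
8. bonding capacity review 65 days ago vs limit 60 → not met
9. surety bond $35,000 < $40,000 → not met
10. commercial general liability coverage $2,050,000 < $2,250,000 → not met
Not met: 3, 4, 5, 6, 8, 9, 10

3, 4, 5, 6, 8, 9, 10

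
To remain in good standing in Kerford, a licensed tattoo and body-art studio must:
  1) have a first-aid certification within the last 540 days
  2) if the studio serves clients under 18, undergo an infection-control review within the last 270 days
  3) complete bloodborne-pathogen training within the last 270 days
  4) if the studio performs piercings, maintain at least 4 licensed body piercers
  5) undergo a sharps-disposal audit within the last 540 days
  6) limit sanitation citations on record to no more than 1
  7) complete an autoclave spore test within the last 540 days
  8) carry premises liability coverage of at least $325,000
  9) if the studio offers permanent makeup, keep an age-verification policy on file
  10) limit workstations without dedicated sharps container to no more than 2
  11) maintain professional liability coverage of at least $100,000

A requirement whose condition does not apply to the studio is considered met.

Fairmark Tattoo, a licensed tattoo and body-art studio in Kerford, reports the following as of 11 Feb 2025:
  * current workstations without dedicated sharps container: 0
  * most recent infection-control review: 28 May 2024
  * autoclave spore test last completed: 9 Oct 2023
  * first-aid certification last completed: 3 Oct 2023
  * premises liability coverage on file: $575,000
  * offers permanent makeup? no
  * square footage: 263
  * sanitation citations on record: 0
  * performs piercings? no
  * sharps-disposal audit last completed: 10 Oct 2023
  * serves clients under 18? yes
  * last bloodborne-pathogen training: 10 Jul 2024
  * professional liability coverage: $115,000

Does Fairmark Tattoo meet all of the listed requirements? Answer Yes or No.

1. first-aid certification 497 days ago vs limit 540 → met
2. condition 'serves clients under 18' holds; infection-control review 259 days ago vs limit 270 → met
3. bloodborne-pathogen training 216 days ago vs limit 270 → met
4. condition 'performs piercings' does not hold → requirement n/a → met
5. sharps-disposal audit 490 days ago vs limit 540 → met
6. sanitation citations on record 0 ≤ 1 → met
7. autoclave spore test 491 days ago vs limit 540 → met
8. premises liability coverage $575,000 ≥ $325,000 → met
9. condition 'offers permanent makeup' does not hold → requirement n/a → met
10. workstations without dedicated sharps container 0 ≤ 2 → met
11. professional liability coverage $115,000 ≥ $100,000 → met
All met.

Yes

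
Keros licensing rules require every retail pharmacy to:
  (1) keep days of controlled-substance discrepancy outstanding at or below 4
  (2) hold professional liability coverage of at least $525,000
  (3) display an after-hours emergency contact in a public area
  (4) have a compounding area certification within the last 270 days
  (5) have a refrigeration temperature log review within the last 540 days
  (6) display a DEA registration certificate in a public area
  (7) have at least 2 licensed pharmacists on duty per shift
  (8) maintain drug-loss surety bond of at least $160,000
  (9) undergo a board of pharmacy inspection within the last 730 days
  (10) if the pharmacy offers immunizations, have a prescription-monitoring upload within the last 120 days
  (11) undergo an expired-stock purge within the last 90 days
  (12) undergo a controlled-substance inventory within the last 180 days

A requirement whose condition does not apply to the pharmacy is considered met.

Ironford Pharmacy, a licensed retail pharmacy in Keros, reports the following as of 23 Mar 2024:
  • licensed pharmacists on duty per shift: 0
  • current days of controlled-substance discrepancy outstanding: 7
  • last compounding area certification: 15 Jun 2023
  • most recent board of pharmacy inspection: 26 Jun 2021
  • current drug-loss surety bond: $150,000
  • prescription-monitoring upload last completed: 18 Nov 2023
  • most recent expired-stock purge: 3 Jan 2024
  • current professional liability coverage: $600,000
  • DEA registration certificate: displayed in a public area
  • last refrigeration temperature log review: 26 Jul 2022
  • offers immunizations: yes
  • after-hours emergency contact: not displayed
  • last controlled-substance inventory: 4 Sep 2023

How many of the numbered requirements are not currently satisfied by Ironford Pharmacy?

9

1. days of controlled-substance discrepancy outstanding 7 > 4 → not met
2. professional liability coverage $600,000 ≥ $525,000 → met
3. after-hours emergency contact absent → not met
4. compounding area certification 282 days ago vs limit 270 → not met
5. refrigeration temperature log review 606 days ago vs limit 540 → not met
6. DEA registration certificate present → met
7. licensed pharmacists on duty per shift 0 < 2 → not met
8. drug-loss surety bond $150,000 < $160,000 → not met
9. board of pharmacy inspection 1001 days ago vs limit 730 → not met
10. condition 'offers immunizations' holds; prescription-monitoring upload 126 days ago vs limit 120 → not met
11. expired-stock purge 80 days ago vs limit 90 → met
12. controlled-substance inventory 201 days ago vs limit 180 → not met
Not met: 9 of 12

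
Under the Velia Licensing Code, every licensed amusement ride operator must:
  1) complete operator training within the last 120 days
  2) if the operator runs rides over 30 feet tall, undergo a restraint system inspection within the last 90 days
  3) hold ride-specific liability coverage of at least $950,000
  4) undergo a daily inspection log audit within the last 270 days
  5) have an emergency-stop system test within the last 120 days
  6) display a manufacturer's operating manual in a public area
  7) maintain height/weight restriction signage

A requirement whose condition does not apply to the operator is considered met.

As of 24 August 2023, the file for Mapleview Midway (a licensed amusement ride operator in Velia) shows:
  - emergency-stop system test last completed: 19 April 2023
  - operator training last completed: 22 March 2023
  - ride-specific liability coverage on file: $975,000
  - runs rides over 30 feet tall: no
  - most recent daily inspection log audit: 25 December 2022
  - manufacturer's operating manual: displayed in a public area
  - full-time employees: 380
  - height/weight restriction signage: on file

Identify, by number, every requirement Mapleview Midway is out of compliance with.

1, 5

1. operator training 155 days ago vs limit 120 → not met
2. condition 'runs rides over 30 feet tall' does not hold → requirement n/a → met
3. ride-specific liability coverage $975,000 ≥ $950,000 → met
4. daily inspection log audit 242 days ago vs limit 270 → met
5. emergency-stop system test 127 days ago vs limit 120 → not met
6. manufacturer's operating manual present → met
7. height/weight restriction signage present → met
Not met: 1, 5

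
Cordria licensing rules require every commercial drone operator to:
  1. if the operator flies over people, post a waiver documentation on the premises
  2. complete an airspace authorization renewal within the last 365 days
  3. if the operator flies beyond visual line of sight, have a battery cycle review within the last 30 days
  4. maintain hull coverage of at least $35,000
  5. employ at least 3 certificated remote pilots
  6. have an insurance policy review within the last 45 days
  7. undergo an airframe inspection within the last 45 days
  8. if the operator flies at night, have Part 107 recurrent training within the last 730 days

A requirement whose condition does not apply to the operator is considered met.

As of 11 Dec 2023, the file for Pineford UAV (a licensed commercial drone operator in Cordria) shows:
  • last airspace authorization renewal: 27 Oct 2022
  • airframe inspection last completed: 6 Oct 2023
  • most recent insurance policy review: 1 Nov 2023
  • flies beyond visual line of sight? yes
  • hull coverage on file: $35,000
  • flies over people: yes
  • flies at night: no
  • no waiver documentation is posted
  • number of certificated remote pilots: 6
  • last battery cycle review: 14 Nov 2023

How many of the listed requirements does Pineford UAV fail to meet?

3

1. condition 'flies over people' holds; waiver documentation absent → not met
2. airspace authorization renewal 410 days ago vs limit 365 → not met
3. condition 'flies beyond visual line of sight' holds; battery cycle review 27 days ago vs limit 30 → met
4. hull coverage $35,000 ≥ $35,000 → met
5. certificated remote pilots 6 ≥ 3 → met
6. insurance policy review 40 days ago vs limit 45 → met
7. airframe inspection 66 days ago vs limit 45 → not met
8. condition 'flies at night' does not hold → requirement n/a → met
Not met: 3 of 8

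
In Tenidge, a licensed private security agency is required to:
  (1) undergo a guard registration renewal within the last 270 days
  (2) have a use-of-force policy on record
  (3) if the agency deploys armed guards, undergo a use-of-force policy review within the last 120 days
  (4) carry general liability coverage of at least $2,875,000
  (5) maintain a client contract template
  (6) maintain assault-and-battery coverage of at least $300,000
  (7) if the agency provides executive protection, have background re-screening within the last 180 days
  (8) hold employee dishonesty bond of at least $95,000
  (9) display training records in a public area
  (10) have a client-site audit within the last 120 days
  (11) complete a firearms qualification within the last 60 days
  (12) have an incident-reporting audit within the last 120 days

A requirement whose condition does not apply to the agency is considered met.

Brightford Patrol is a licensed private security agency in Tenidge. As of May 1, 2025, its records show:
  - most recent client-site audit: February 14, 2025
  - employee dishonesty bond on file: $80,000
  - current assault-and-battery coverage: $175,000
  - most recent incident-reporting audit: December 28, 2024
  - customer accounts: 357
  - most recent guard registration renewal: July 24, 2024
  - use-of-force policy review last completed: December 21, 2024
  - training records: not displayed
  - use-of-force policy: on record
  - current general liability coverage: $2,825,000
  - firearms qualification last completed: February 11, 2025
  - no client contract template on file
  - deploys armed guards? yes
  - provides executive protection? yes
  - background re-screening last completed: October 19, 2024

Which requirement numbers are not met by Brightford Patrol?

1, 3, 4, 5, 6, 7, 8, 9, 11, 12

1. guard registration renewal 281 days ago vs limit 270 → not met
2. use-of-force policy present → met
3. condition 'deploys armed guards' holds; use-of-force policy review 131 days ago vs limit 120 → not met
4. general liability coverage $2,825,000 < $2,875,000 → not met
5. client contract template absent → not met
6. assault-and-battery coverage $175,000 < $300,000 → not met
7. condition 'provides executive protection' holds; background re-screening 194 days ago vs limit 180 → not met
8. employee dishonesty bond $80,000 < $95,000 → not met
9. training records absent → not met
10. client-site audit 76 days ago vs limit 120 → met
11. firearms qualification 79 days ago vs limit 60 → not met
12. incident-reporting audit 124 days ago vs limit 120 → not met
Not met: 1, 3, 4, 5, 6, 7, 8, 9, 11, 12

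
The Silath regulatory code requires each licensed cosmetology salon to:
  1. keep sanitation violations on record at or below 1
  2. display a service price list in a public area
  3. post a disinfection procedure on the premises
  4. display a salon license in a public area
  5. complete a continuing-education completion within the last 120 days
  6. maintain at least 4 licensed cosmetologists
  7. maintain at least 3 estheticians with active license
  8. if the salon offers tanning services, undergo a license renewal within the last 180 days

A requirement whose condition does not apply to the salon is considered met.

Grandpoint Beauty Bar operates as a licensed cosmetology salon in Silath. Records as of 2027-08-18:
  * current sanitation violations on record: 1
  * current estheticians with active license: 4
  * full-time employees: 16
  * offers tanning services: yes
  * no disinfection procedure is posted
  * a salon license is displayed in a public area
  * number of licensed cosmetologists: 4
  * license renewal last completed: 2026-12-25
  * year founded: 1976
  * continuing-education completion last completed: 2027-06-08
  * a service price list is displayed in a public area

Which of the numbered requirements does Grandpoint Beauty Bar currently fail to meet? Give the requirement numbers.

3, 8

1. sanitation violations on record 1 ≤ 1 → met
2. service price list present → met
3. disinfection procedure absent → not met
4. salon license present → met
5. continuing-education completion 71 days ago vs limit 120 → met
6. licensed cosmetologists 4 ≥ 4 → met
7. estheticians with active license 4 ≥ 3 → met
8. condition 'offers tanning services' holds; license renewal 236 days ago vs limit 180 → not met
Not met: 3, 8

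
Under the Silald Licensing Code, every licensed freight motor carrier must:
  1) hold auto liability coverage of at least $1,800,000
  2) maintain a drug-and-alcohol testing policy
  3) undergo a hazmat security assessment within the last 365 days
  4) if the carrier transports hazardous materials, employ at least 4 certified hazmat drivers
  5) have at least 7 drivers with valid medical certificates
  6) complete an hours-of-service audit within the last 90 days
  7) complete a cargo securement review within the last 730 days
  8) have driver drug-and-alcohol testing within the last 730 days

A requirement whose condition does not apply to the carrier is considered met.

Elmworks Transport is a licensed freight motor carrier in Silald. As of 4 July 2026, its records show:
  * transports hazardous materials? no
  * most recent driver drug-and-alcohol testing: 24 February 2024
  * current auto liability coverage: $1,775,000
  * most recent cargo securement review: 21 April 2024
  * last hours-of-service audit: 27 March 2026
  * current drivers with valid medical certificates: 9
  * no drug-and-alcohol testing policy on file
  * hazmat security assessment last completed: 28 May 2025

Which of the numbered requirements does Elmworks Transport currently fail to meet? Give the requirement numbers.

1. auto liability coverage $1,775,000 < $1,800,000 → not met
2. drug-and-alcohol testing policy absent → not met
3. hazmat security assessment 402 days ago vs limit 365 → not met
4. condition 'transports hazardous materials' does not hold → requirement n/a → met
5. drivers with valid medical certificates 9 ≥ 7 → met
6. hours-of-service audit 99 days ago vs limit 90 → not met
7. cargo securement review 804 days ago vs limit 730 → not met
8. driver drug-and-alcohol testing 861 days ago vs limit 730 → not met
Not met: 1, 2, 3, 6, 7, 8

1, 2, 3, 6, 7, 8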